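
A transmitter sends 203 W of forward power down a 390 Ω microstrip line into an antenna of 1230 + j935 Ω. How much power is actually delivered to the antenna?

P_delivered ≈ 111 W

|Γ| = |(840 + j935)/(1620 + j935)| = 0.672
|Γ|² = 0.452
P_refl = |Γ|²·P_inc = 91.7 W, P_del = (1 − |Γ|²)·P_inc = 111 W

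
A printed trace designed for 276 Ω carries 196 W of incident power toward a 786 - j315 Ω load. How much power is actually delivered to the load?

|Γ| = |(510 − j315)/(1062 − j315)| = 0.541
|Γ|² = 0.293
P_refl = |Γ|²·P_inc = 57.4 W, P_del = (1 − |Γ|²)·P_inc = 139 W

P_delivered ≈ 139 W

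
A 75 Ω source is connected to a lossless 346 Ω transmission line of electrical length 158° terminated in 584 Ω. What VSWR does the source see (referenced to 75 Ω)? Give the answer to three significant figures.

VSWR ≈ 7.1

tan(βl) = -0.404
Z_in = Z_0·(Z_L + jZ_0·tanβl)/(Z_0 + jZ_L·tanβl) = 464 + j176 Ω
Γ_s = (Z_in − Z_s)/(Z_in + Z_s) = (389 + j176)/(539 + j176), |Γ_s| = 0.753
VSWR = (1 + |Γ_s|)/(1 − |Γ_s|)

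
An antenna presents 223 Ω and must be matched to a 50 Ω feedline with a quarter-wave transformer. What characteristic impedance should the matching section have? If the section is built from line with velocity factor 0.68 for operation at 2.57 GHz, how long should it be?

Z_qwt = √(Z_0·R_L) = √(50 × 223) = √11150
λ = 0.68·c/f = 0.0794 m, so l = λ/4 = 0.0198 m

Z_qwt ≈ 106 Ω; length ≈ 1.98 cm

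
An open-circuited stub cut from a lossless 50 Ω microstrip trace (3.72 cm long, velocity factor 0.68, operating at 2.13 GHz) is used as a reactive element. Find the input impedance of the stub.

Z_in ≈ +j59.2 Ω

λ = v/f = 0.68·c / 2.13 GHz = 0.0958 m
βl = 2π·l/λ = 2π × 0.388 = 140°
tan(βl) = -0.844
For an open-circuited stub, Z_in = −jZ_0·cot(βl) = −jZ_0/tan(βl)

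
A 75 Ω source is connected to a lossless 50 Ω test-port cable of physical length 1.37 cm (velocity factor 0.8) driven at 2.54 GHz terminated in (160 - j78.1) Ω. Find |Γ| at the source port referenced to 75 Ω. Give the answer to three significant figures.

λ = v/f = 0.8·c / 2.54 GHz = 0.0945 m
βl = 2π·l/λ = 2π × 0.145 = 52.2°
tan(βl) = 1.29
Z_in = Z_0·(Z_L + jZ_0·tanβl)/(Z_0 + jZ_L·tanβl) = 16.3 − j26.9 Ω
Γ_s = (Z_in − Z_s)/(Z_in + Z_s) = (-58.7 − j26.9)/(91.3 − j26.9), |Γ_s| = 0.678

|Γ| ≈ 0.678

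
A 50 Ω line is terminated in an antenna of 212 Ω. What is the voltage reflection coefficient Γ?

Γ = 0.618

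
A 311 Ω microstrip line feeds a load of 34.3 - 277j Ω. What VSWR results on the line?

VSWR ≈ 16.3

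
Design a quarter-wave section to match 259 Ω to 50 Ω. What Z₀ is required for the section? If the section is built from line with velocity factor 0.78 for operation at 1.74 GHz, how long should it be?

Z_qwt = √(Z_0·R_L) = √(50 × 259) = √12950
λ = 0.78·c/f = 0.134 m, so l = λ/4 = 0.0336 m

Z_qwt ≈ 114 Ω; length ≈ 3.36 cm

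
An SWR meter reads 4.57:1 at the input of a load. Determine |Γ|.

|Γ| = (S − 1)/(S + 1) = (4.57 − 1)/(4.57 + 1) = 3.57/5.57

|Γ| ≈ 0.641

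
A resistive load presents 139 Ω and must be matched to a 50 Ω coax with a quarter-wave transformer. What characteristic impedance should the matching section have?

Z_qwt ≈ 83.4 Ω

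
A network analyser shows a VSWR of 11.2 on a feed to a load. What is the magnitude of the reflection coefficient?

|Γ| = (S − 1)/(S + 1) = (11.2 − 1)/(11.2 + 1) = 10.2/12.2

|Γ| ≈ 0.836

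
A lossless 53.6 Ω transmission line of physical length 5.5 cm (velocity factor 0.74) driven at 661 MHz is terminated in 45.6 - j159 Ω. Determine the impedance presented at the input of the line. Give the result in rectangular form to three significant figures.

Z_in ≈ 4.62 − j12.9 Ω

λ = v/f = 0.74·c / 661 MHz = 0.336 m
βl = 2π·l/λ = 2π × 0.164 = 59°
tan(βl) = tan(59°) = 1.66
Z_in = Z_0·(Z_L + jZ_0·tanβl)/(Z_0 + jZ_L·tanβl)
     = 53.6·(45.6 − j70)/(318 + j75.8)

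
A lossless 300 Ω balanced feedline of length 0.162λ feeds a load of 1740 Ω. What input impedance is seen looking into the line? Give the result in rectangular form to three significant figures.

Z_in ≈ 70.6 − j178 Ω

βl = 2π × 0.162 = 58.3°
tan(βl) = tan(58.3°) = 1.62
Z_in = Z_0·(Z_L + jZ_0·tanβl)/(Z_0 + jZ_L·tanβl)
     = 300·(1740 + j486)/(300 + j2820)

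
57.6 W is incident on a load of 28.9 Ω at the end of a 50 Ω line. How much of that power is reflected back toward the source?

Γ = (28.9 − 50)/(28.9 + 50) = -0.267
|Γ|² = 0.0715
P_refl = |Γ|²·P_inc = 4.12 W, P_del = (1 − |Γ|²)·P_inc = 53.5 W

P_reflected ≈ 4.12 W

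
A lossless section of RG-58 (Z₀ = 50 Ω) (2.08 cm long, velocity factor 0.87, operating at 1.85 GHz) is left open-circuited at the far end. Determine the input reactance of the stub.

X_in ≈ -37.6 Ω (capacitive)

λ = v/f = 0.87·c / 1.85 GHz = 0.141 m
βl = 2π·l/λ = 2π × 0.147 = 53.1°
tan(βl) = 1.33
For an open-circuited stub, Z_in = −jZ_0·cot(βl) = −jZ_0/tan(βl)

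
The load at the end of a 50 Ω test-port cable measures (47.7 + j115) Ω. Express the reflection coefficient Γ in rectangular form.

Γ = (Z_L − Z_0)/(Z_L + Z_0) = (-2.3 + j115)/(97.7 + j115)

Γ ≈ 0.571 + j0.505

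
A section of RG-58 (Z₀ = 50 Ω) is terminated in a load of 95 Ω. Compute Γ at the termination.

Γ = 0.31

Γ = (Z_L − Z_0)/(Z_L + Z_0) = (95 − 50)/(95 + 50) = 45/145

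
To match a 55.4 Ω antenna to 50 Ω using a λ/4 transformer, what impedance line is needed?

Z_qwt ≈ 52.6 Ω

Z_qwt = √(Z_0·R_L) = √(50 × 55.4) = √2770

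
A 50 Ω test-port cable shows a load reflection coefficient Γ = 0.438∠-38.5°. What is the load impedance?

Z_L ≈ 79.8 − j53.9 Ω

Z_L = Z_0·(1 + Γ)/(1 − Γ) = 50·(1.34 − j0.273)/(0.657 + j0.273)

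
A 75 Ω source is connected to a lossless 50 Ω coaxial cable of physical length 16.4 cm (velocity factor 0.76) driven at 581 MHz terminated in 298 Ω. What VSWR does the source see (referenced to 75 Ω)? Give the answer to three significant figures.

VSWR ≈ 5.21

λ = v/f = 0.76·c / 581 MHz = 0.392 m
βl = 2π·l/λ = 2π × 0.418 = 150°
tan(βl) = -0.567
Z_in = Z_0·(Z_L + jZ_0·tanβl)/(Z_0 + jZ_L·tanβl) = 31.7 + j78.8 Ω
Γ_s = (Z_in − Z_s)/(Z_in + Z_s) = (-43.3 + j78.8)/(107 + j78.8), |Γ_s| = 0.678
VSWR = (1 + |Γ_s|)/(1 − |Γ_s|)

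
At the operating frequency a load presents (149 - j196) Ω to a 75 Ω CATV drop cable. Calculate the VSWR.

Γ = (Z_L − Z_0)/(Z_L + Z_0) = (74 − j196)/(224 − j196)
|Γ| = 210/298 = 0.704
VSWR = (1 + |Γ|)/(1 − |Γ|) = 1.7/0.296

VSWR ≈ 5.75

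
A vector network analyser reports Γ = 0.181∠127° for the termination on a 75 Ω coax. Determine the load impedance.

Z_L ≈ 58 + j17.3 Ω

Z_L = Z_0·(1 + Γ)/(1 − Γ) = 75·(0.891 + j0.145)/(1.11 − j0.145)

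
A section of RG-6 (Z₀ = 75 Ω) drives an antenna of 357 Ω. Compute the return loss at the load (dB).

Γ = (357 − 75)/(357 + 75) = 0.653
RL = −20·log₁₀|Γ| = −20·log₁₀(0.653)

RL ≈ 3.7 dB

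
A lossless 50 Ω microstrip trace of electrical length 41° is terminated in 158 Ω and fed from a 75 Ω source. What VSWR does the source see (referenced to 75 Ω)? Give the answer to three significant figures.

VSWR ≈ 3.3

tan(βl) = 0.869
Z_in = Z_0·(Z_L + jZ_0·tanβl)/(Z_0 + jZ_L·tanβl) = 32.5 − j45.7 Ω
Γ_s = (Z_in − Z_s)/(Z_in + Z_s) = (-42.5 − j45.7)/(107 − j45.7), |Γ_s| = 0.535
VSWR = (1 + |Γ_s|)/(1 − |Γ_s|)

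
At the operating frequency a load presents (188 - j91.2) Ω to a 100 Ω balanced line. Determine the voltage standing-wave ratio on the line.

Γ = (Z_L − Z_0)/(Z_L + Z_0) = (88 − j91.2)/(288 − j91.2)
|Γ| = 127/302 = 0.42
VSWR = (1 + |Γ|)/(1 − |Γ|) = 1.42/0.58

VSWR ≈ 2.45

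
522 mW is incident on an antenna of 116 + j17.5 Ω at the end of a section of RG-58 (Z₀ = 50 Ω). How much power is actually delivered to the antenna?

|Γ| = |(66 + j17.5)/(166 + j17.5)| = 0.409
|Γ|² = 0.167
P_refl = |Γ|²·P_inc = 87.3 mW, P_del = (1 − |Γ|²)·P_inc = 435 mW

P_delivered ≈ 435 mW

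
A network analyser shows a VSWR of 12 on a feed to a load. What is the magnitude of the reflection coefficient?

|Γ| ≈ 0.846

|Γ| = (S − 1)/(S + 1) = (12 − 1)/(12 + 1) = 11/13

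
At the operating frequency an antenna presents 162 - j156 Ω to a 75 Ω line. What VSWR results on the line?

Γ = (Z_L − Z_0)/(Z_L + Z_0) = (87 − j156)/(237 − j156)
|Γ| = 179/284 = 0.63
VSWR = (1 + |Γ|)/(1 − |Γ|) = 1.63/0.37

VSWR ≈ 4.4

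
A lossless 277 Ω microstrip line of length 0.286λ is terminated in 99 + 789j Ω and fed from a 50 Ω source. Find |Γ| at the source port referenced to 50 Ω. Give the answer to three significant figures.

βl = 2π × 0.286 = 103°
tan(βl) = -4.35
Z_in = Z_0·(Z_L + jZ_0·tanβl)/(Z_0 + jZ_L·tanβl) = 10.9 − j29.7 Ω
Γ_s = (Z_in − Z_s)/(Z_in + Z_s) = (-39.1 − j29.7)/(60.9 − j29.7), |Γ_s| = 0.726

|Γ| ≈ 0.726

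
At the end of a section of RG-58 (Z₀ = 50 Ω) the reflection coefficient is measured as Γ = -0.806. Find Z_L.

Z_L = Z_0·(1 + Γ)/(1 − Γ) = 50·(0.194)/(1.81)

Z_L ≈ 5.37 Ω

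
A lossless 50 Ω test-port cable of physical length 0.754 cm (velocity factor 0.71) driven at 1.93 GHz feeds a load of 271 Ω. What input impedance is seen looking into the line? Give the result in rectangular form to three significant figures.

λ = v/f = 0.71·c / 1.93 GHz = 0.11 m
βl = 2π·l/λ = 2π × 0.0683 = 24.6°
tan(βl) = tan(24.6°) = 0.458
Z_in = Z_0·(Z_L + jZ_0·tanβl)/(Z_0 + jZ_L·tanβl)
     = 50·(271 + j22.9)/(50 + j124)

Z_in ≈ 45.8 − j90.8 Ω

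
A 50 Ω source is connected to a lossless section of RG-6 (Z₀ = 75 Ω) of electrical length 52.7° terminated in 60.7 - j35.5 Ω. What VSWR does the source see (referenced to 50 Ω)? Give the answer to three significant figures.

tan(βl) = 1.31
Z_in = Z_0·(Z_L + jZ_0·tanβl)/(Z_0 + jZ_L·tanβl) = 44 + j10 Ω
Γ_s = (Z_in − Z_s)/(Z_in + Z_s) = (-6.01 + j10)/(94 + j10), |Γ_s| = 0.123
VSWR = (1 + |Γ_s|)/(1 − |Γ_s|)

VSWR ≈ 1.28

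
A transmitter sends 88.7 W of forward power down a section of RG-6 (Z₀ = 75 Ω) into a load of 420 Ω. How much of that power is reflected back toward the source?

Γ = (420 − 75)/(420 + 75) = 0.697
|Γ|² = 0.486
P_refl = |Γ|²·P_inc = 43.1 W, P_del = (1 − |Γ|²)·P_inc = 45.6 W

P_reflected ≈ 43.1 W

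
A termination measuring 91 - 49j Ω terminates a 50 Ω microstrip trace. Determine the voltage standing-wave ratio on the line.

VSWR ≈ 2.5

Γ = (Z_L − Z_0)/(Z_L + Z_0) = (41 − j49)/(141 − j49)
|Γ| = 63.9/149 = 0.428
VSWR = (1 + |Γ|)/(1 − |Γ|) = 1.43/0.572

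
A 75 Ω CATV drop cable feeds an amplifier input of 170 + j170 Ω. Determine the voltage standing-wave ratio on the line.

VSWR ≈ 4.76

Γ = (Z_L − Z_0)/(Z_L + Z_0) = (95 + j170)/(245 + j170)
|Γ| = 195/298 = 0.653
VSWR = (1 + |Γ|)/(1 − |Γ|) = 1.65/0.347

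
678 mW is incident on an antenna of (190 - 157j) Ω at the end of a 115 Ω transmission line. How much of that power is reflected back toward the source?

|Γ| = |(75 − j157)/(305 − j157)| = 0.507
|Γ|² = 0.257
P_refl = |Γ|²·P_inc = 174 mW, P_del = (1 − |Γ|²)·P_inc = 504 mW

P_reflected ≈ 174 mW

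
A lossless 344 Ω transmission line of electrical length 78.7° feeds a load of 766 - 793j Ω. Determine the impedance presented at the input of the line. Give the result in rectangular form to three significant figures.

Z_in ≈ 70.9 + j11 Ω

tan(βl) = tan(78.7°) = 5
Z_in = Z_0·(Z_L + jZ_0·tanβl)/(Z_0 + jZ_L·tanβl)
     = 344·(766 + j929)/(4310 + j3830)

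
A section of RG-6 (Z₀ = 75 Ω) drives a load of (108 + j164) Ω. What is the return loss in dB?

Γ = (33 + j164)/(183 + j164), |Γ| = 0.681
RL = −20·log₁₀|Γ| = −20·log₁₀(0.681)

RL ≈ 3.34 dB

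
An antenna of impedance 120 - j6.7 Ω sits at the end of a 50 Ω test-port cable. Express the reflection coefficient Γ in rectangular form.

Γ ≈ 0.413 − j0.0231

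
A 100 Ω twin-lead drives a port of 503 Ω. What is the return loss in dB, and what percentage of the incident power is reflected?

Γ = (503 − 100)/(503 + 100) = 0.668
RL = −20·log₁₀(0.668) = 3.5 dB
P_refl/P_inc = |Γ|² = 0.447

RL ≈ 3.5 dB; 44.7% of incident power reflected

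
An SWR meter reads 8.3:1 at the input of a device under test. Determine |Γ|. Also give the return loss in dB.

|Γ| = (S − 1)/(S + 1) = (8.3 − 1)/(8.3 + 1) = 7.3/9.3
RL = −20·log₁₀|Γ| = −20·log₁₀(0.785)

|Γ| ≈ 0.785; return loss ≈ 2.1 dB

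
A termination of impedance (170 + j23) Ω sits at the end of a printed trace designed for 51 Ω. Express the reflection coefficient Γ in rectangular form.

Γ ≈ 0.543 + j0.0475

Γ = (Z_L − Z_0)/(Z_L + Z_0) = (119 + j23)/(221 + j23)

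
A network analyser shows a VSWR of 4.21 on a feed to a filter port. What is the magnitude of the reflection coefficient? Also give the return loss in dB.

|Γ| ≈ 0.616; return loss ≈ 4.21 dB

|Γ| = (S − 1)/(S + 1) = (4.21 − 1)/(4.21 + 1) = 3.21/5.21
RL = −20·log₁₀|Γ| = −20·log₁₀(0.616)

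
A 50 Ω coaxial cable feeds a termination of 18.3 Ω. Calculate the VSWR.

VSWR ≈ 2.73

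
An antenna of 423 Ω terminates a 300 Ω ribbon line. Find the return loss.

Γ = (423 − 300)/(423 + 300) = 0.17
RL = −20·log₁₀|Γ| = −20·log₁₀(0.17)

RL ≈ 15.4 dB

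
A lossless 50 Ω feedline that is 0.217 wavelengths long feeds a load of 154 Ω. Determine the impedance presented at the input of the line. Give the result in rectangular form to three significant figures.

Z_in ≈ 16.9 − j9.37 Ω

βl = 2π × 0.217 = 78.1°
tan(βl) = tan(78.1°) = 4.75
Z_in = Z_0·(Z_L + jZ_0·tanβl)/(Z_0 + jZ_L·tanβl)
     = 50·(154 + j238)/(50 + j732)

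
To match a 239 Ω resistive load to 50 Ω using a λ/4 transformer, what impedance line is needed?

Z_qwt ≈ 109 Ω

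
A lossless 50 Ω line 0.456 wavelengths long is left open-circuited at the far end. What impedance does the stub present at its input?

Z_in ≈ +j176 Ω

βl = 2π × 0.456 = 164°
tan(βl) = -0.284
For an open-circuited stub, Z_in = −jZ_0·cot(βl) = −jZ_0/tan(βl)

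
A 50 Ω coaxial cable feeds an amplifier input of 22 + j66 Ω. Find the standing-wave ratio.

VSWR ≈ 6.52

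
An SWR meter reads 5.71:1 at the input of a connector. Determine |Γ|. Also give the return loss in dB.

|Γ| ≈ 0.702; return loss ≈ 3.07 dB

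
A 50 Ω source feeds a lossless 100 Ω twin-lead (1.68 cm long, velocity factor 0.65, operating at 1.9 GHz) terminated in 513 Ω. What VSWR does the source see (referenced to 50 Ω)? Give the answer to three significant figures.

VSWR ≈ 4.71

λ = v/f = 0.65·c / 1.9 GHz = 0.103 m
βl = 2π·l/λ = 2π × 0.164 = 58.9°
tan(βl) = 1.66
Z_in = Z_0·(Z_L + jZ_0·tanβl)/(Z_0 + jZ_L·tanβl) = 26.2 − j57.2 Ω
Γ_s = (Z_in − Z_s)/(Z_in + Z_s) = (-23.8 − j57.2)/(76.2 − j57.2), |Γ_s| = 0.65
VSWR = (1 + |Γ_s|)/(1 − |Γ_s|)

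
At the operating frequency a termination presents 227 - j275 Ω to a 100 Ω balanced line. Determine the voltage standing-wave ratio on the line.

VSWR ≈ 5.87

Γ = (Z_L − Z_0)/(Z_L + Z_0) = (127 − j275)/(327 − j275)
|Γ| = 303/427 = 0.709
VSWR = (1 + |Γ|)/(1 − |Γ|) = 1.71/0.291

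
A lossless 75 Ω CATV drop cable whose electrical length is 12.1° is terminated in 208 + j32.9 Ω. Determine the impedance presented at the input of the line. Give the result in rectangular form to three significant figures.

tan(βl) = tan(12.1°) = 0.214
Z_in = Z_0·(Z_L + jZ_0·tanβl)/(Z_0 + jZ_L·tanβl)
     = 75·(208 + j49)/(67.9 + j44.6)

Z_in ≈ 185 − j67.5 Ω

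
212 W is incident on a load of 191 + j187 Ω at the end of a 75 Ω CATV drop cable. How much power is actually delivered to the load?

P_delivered ≈ 115 W

|Γ| = |(116 + j187)/(266 + j187)| = 0.677
|Γ|² = 0.458
P_refl = |Γ|²·P_inc = 97.1 W, P_del = (1 − |Γ|²)·P_inc = 115 W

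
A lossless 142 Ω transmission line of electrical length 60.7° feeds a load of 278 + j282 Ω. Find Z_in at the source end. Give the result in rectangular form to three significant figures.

Z_in ≈ 62.4 − j125 Ω

tan(βl) = tan(60.7°) = 1.78
Z_in = Z_0·(Z_L + jZ_0·tanβl)/(Z_0 + jZ_L·tanβl)
     = 142·(278 + j535)/(-361 + j495)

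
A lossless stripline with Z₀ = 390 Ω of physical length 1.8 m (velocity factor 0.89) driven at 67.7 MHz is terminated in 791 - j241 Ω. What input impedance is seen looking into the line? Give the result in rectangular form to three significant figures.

λ = v/f = 0.89·c / 67.7 MHz = 3.94 m
βl = 2π·l/λ = 2π × 0.456 = 164°
tan(βl) = tan(164°) = -0.281
Z_in = Z_0·(Z_L + jZ_0·tanβl)/(Z_0 + jZ_L·tanβl)
     = 390·(791 − j351)/(322 − j222)

Z_in ≈ 847 + j160 Ω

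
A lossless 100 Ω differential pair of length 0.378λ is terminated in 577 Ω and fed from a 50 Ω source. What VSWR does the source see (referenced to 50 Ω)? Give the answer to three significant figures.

VSWR ≈ 7.45

βl = 2π × 0.378 = 136°
tan(βl) = -0.963
Z_in = Z_0·(Z_L + jZ_0·tanβl)/(Z_0 + jZ_L·tanβl) = 34.9 + j97.6 Ω
Γ_s = (Z_in − Z_s)/(Z_in + Z_s) = (-15.1 + j97.6)/(84.9 + j97.6), |Γ_s| = 0.763
VSWR = (1 + |Γ_s|)/(1 − |Γ_s|)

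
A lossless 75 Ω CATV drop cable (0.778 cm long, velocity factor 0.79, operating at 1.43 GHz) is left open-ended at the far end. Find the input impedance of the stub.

Z_in ≈ −j247 Ω

λ = v/f = 0.79·c / 1.43 GHz = 0.166 m
βl = 2π·l/λ = 2π × 0.0469 = 16.9°
tan(βl) = 0.304
For an open-ended stub, Z_in = −jZ_0·cot(βl) = −jZ_0/tan(βl)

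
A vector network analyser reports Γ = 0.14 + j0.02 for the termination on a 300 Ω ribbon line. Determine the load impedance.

Z_L ≈ 397 + j16.2 Ω

Z_L = Z_0·(1 + Γ)/(1 − Γ) = 300·(1.14 + j0.02)/(0.86 − j0.02)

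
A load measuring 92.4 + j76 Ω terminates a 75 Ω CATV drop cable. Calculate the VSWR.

Γ = (Z_L − Z_0)/(Z_L + Z_0) = (17.4 + j76)/(167.4 + j76)
|Γ| = 78/184 = 0.424
VSWR = (1 + |Γ|)/(1 − |Γ|) = 1.42/0.576

VSWR ≈ 2.47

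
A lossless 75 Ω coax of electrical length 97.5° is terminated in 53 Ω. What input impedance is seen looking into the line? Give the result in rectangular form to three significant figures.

Z_in ≈ 104 − j9.57 Ω

tan(βl) = tan(97.5°) = -7.6
Z_in = Z_0·(Z_L + jZ_0·tanβl)/(Z_0 + jZ_L·tanβl)
     = 75·(53 − j570)/(75 − j403)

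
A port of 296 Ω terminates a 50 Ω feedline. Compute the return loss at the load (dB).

RL ≈ 2.96 dB

Γ = (296 − 50)/(296 + 50) = 0.711
RL = −20·log₁₀|Γ| = −20·log₁₀(0.711)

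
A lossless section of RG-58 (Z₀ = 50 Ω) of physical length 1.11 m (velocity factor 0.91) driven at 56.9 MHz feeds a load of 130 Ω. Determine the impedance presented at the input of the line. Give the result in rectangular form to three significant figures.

Z_in ≈ 19.5 − j5 Ω

λ = v/f = 0.91·c / 56.9 MHz = 4.8 m
βl = 2π·l/λ = 2π × 0.231 = 83.3°
tan(βl) = tan(83.3°) = 8.5
Z_in = Z_0·(Z_L + jZ_0·tanβl)/(Z_0 + jZ_L·tanβl)
     = 50·(130 + j425)/(50 + j1100)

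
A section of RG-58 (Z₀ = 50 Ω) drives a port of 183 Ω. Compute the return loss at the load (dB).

RL ≈ 4.87 dB

Γ = (183 − 50)/(183 + 50) = 0.571
RL = −20·log₁₀|Γ| = −20·log₁₀(0.571)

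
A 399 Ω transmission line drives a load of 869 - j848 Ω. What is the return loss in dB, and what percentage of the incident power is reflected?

Γ = (470 − j848)/(1268 − j848), |Γ| = 0.636
RL = −20·log₁₀(0.636) = 3.94 dB
P_refl/P_inc = |Γ|² = 0.404

RL ≈ 3.94 dB; 40.4% of incident power reflected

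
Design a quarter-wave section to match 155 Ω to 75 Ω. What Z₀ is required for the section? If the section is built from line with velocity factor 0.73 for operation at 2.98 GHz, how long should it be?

Z_qwt = √(Z_0·R_L) = √(75 × 155) = √11620
λ = 0.73·c/f = 0.0735 m, so l = λ/4 = 0.0184 m

Z_qwt ≈ 108 Ω; length ≈ 1.84 cm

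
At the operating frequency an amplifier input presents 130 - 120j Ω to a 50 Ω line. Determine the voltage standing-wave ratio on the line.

Γ = (Z_L − Z_0)/(Z_L + Z_0) = (80 − j120)/(180 − j120)
|Γ| = 144/216 = 0.667
VSWR = (1 + |Γ|)/(1 − |Γ|) = 1.67/0.333

VSWR ≈ 5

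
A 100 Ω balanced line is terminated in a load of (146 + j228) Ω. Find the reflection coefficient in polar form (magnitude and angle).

Γ = (Z_L − Z_0)/(Z_L + Z_0) = (46 + j228)/(246 + j228)
|Γ| = 233/335 = 0.693

Γ ≈ 0.693 ∠ 35.8°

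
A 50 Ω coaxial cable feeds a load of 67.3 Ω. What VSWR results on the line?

VSWR ≈ 1.35

For a purely resistive load, VSWR = R_L/Z_0 or Z_0/R_L (whichever > 1) = 67.3/50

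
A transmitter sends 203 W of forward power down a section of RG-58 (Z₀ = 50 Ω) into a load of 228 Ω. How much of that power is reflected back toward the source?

P_reflected ≈ 83.2 W

Γ = (228 − 50)/(228 + 50) = 0.64
|Γ|² = 0.41
P_refl = |Γ|²·P_inc = 83.2 W, P_del = (1 − |Γ|²)·P_inc = 120 W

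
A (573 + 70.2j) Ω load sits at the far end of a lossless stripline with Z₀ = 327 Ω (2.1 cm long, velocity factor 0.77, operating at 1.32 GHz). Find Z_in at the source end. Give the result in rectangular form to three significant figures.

Z_in ≈ 322 − j192 Ω

λ = v/f = 0.77·c / 1.32 GHz = 0.175 m
βl = 2π·l/λ = 2π × 0.12 = 43.2°
tan(βl) = tan(43.2°) = 0.939
Z_in = Z_0·(Z_L + jZ_0·tanβl)/(Z_0 + jZ_L·tanβl)
     = 327·(573 + j377)/(261 + j538)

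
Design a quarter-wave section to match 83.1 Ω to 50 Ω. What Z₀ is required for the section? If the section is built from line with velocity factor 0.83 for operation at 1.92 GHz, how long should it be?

Z_qwt ≈ 64.5 Ω; length ≈ 3.24 cm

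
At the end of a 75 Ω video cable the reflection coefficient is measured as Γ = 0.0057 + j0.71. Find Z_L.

Z_L ≈ 24.9 + j71.3 Ω

Z_L = Z_0·(1 + Γ)/(1 − Γ) = 75·(1.01 + j0.71)/(0.994 − j0.71)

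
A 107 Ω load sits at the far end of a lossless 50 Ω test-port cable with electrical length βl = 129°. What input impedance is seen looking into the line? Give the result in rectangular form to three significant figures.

tan(βl) = tan(129°) = -1.23
Z_in = Z_0·(Z_L + jZ_0·tanβl)/(Z_0 + jZ_L·tanβl)
     = 50·(107 − j61.7)/(50 − j132)

Z_in ≈ 33.8 + j27.7 Ω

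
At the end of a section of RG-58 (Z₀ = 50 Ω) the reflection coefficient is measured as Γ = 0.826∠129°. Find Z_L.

Z_L = Z_0·(1 + Γ)/(1 − Γ) = 50·(0.48 + j0.642)/(1.52 − j0.642)

Z_L ≈ 5.84 + j23.6 Ω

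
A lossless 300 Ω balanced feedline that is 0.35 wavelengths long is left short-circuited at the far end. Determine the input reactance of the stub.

βl = 2π × 0.35 = 126°
tan(βl) = -1.38
For a short-circuited stub, Z_in = jZ_0·tan(βl)

X_in ≈ -413 Ω (capacitive)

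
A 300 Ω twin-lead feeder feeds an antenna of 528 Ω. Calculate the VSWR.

VSWR ≈ 1.76

Γ = (528 − 300)/(528 + 300) = 0.275
VSWR = (1 + 0.275)/(1 − 0.275)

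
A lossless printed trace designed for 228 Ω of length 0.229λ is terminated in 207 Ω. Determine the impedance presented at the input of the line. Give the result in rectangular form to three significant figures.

βl = 2π × 0.229 = 82.4°
tan(βl) = tan(82.4°) = 7.53
Z_in = Z_0·(Z_L + jZ_0·tanβl)/(Z_0 + jZ_L·tanβl)
     = 228·(207 + j1720)/(228 + j1560)

Z_in ≈ 250 + j6.32 Ω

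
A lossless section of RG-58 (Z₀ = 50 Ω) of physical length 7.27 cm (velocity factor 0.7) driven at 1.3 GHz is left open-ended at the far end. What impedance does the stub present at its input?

Z_in ≈ +j154 Ω

λ = v/f = 0.7·c / 1.3 GHz = 0.162 m
βl = 2π·l/λ = 2π × 0.45 = 162°
tan(βl) = -0.325
For an open-ended stub, Z_in = −jZ_0·cot(βl) = −jZ_0/tan(βl)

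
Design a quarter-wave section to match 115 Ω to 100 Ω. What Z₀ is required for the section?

Z_qwt = √(Z_0·R_L) = √(100 × 115) = √11500

Z_qwt ≈ 107 Ω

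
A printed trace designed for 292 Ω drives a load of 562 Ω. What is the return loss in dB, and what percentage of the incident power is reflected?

Γ = (562 − 292)/(562 + 292) = 0.316
RL = −20·log₁₀(0.316) = 10 dB
P_refl/P_inc = |Γ|² = 0.1

RL ≈ 10 dB; 10% of incident power reflected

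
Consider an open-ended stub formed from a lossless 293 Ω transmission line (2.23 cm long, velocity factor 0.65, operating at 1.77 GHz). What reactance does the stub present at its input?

X_in ≈ -90.3 Ω (capacitive)

λ = v/f = 0.65·c / 1.77 GHz = 0.11 m
βl = 2π·l/λ = 2π × 0.202 = 72.9°
tan(βl) = 3.24
For an open-ended stub, Z_in = −jZ_0·cot(βl) = −jZ_0/tan(βl)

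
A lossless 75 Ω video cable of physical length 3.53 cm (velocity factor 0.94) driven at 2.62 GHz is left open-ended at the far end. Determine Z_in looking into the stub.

λ = v/f = 0.94·c / 2.62 GHz = 0.108 m
βl = 2π·l/λ = 2π × 0.328 = 118°
tan(βl) = -1.88
For an open-ended stub, Z_in = −jZ_0·cot(βl) = −jZ_0/tan(βl)

Z_in ≈ +j40 Ω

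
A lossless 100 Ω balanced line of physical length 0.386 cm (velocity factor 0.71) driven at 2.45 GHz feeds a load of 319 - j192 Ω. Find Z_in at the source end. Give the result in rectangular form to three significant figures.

λ = v/f = 0.71·c / 2.45 GHz = 0.0869 m
βl = 2π·l/λ = 2π × 0.0444 = 16°
tan(βl) = tan(16°) = 0.286
Z_in = Z_0·(Z_L + jZ_0·tanβl)/(Z_0 + jZ_L·tanβl)
     = 100·(319 − j163)/(155 + j91.4)

Z_in ≈ 107 − j168 Ω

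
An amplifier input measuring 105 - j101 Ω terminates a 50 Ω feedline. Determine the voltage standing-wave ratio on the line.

Γ = (Z_L − Z_0)/(Z_L + Z_0) = (55 − j101)/(155 − j101)
|Γ| = 115/185 = 0.622
VSWR = (1 + |Γ|)/(1 − |Γ|) = 1.62/0.378

VSWR ≈ 4.29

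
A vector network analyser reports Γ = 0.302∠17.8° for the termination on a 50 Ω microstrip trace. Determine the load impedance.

Z_L ≈ 88 + j17.9 Ω

Z_L = Z_0·(1 + Γ)/(1 − Γ) = 50·(1.29 + j0.0923)/(0.712 − j0.0923)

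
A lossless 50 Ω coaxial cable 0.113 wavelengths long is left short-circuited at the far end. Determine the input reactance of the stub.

X_in ≈ 43 Ω (inductive)

βl = 2π × 0.113 = 40.7°
tan(βl) = 0.86
For a short-circuited stub, Z_in = jZ_0·tan(βl)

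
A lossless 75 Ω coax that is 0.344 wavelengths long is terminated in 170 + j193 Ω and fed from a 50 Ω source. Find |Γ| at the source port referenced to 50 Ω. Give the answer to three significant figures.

|Γ| ≈ 0.618

βl = 2π × 0.344 = 124°
tan(βl) = -1.49
Z_in = Z_0·(Z_L + jZ_0·tanβl)/(Z_0 + jZ_L·tanβl) = 15.7 + j27.8 Ω
Γ_s = (Z_in − Z_s)/(Z_in + Z_s) = (-34.3 + j27.8)/(65.7 + j27.8), |Γ_s| = 0.618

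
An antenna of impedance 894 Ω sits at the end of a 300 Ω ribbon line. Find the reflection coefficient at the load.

Γ = 0.497

Γ = (Z_L − Z_0)/(Z_L + Z_0) = (894 − 300)/(894 + 300) = 594/1194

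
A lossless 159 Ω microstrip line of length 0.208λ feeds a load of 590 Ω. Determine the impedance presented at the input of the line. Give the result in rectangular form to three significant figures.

βl = 2π × 0.208 = 74.9°
tan(βl) = tan(74.9°) = 3.7
Z_in = Z_0·(Z_L + jZ_0·tanβl)/(Z_0 + jZ_L·tanβl)
     = 159·(590 + j588)/(159 + j2180)

Z_in ≈ 45.7 − j39.6 Ω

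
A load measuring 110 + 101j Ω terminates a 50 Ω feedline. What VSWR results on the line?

Γ = (Z_L − Z_0)/(Z_L + Z_0) = (60 + j101)/(160 + j101)
|Γ| = 117/189 = 0.621
VSWR = (1 + |Γ|)/(1 − |Γ|) = 1.62/0.379

VSWR ≈ 4.28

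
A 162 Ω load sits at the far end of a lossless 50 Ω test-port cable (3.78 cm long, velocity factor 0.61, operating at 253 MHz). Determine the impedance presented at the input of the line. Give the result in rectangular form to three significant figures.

Z_in ≈ 81.5 − j72.9 Ω

λ = v/f = 0.61·c / 253 MHz = 0.723 m
βl = 2π·l/λ = 2π × 0.0523 = 18.8°
tan(βl) = tan(18.8°) = 0.341
Z_in = Z_0·(Z_L + jZ_0·tanβl)/(Z_0 + jZ_L·tanβl)
     = 50·(162 + j17)/(50 + j55.2)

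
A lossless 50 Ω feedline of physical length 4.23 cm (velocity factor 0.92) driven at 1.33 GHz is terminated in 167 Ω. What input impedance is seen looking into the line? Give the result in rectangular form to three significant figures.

λ = v/f = 0.92·c / 1.33 GHz = 0.208 m
βl = 2π·l/λ = 2π × 0.204 = 73.4°
tan(βl) = tan(73.4°) = 3.35
Z_in = Z_0·(Z_L + jZ_0·tanβl)/(Z_0 + jZ_L·tanβl)
     = 50·(167 + j168)/(50 + j560)

Z_in ≈ 16.2 − j13.5 Ω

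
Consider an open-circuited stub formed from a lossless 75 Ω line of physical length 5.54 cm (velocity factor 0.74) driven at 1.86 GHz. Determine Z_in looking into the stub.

λ = v/f = 0.74·c / 1.86 GHz = 0.119 m
βl = 2π·l/λ = 2π × 0.464 = 167°
tan(βl) = -0.229
For an open-circuited stub, Z_in = −jZ_0·cot(βl) = −jZ_0/tan(βl)

Z_in ≈ +j327 Ω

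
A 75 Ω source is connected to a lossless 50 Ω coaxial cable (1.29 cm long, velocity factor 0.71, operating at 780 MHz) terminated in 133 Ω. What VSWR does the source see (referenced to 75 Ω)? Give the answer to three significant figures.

VSWR ≈ 2

λ = v/f = 0.71·c / 780 MHz = 0.273 m
βl = 2π·l/λ = 2π × 0.0472 = 17°
tan(βl) = 0.306
Z_in = Z_0·(Z_L + jZ_0·tanβl)/(Z_0 + jZ_L·tanβl) = 87.5 − j55.9 Ω
Γ_s = (Z_in − Z_s)/(Z_in + Z_s) = (12.5 − j55.9)/(163 − j55.9), |Γ_s| = 0.333
VSWR = (1 + |Γ_s|)/(1 − |Γ_s|)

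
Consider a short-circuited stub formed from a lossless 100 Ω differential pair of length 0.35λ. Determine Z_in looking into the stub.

Z_in ≈ −j138 Ω

βl = 2π × 0.35 = 126°
tan(βl) = -1.38
For a short-circuited stub, Z_in = jZ_0·tan(βl)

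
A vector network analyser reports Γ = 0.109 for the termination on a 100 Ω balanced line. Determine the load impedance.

Z_L = Z_0·(1 + Γ)/(1 − Γ) = 100·(1.11)/(0.891)

Z_L ≈ 124 Ω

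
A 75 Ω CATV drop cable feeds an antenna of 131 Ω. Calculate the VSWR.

VSWR ≈ 1.75

For a purely resistive load, VSWR = R_L/Z_0 or Z_0/R_L (whichever > 1) = 131/75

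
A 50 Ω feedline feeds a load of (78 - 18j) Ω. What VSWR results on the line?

VSWR ≈ 1.69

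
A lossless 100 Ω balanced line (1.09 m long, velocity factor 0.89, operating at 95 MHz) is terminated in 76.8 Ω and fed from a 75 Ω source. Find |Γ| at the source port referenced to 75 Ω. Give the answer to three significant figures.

λ = v/f = 0.89·c / 95 MHz = 2.81 m
βl = 2π·l/λ = 2π × 0.388 = 140°
tan(βl) = -0.851
Z_in = Z_0·(Z_L + jZ_0·tanβl)/(Z_0 + jZ_L·tanβl) = 92.8 − j24.5 Ω
Γ_s = (Z_in − Z_s)/(Z_in + Z_s) = (17.8 − j24.5)/(168 − j24.5), |Γ_s| = 0.178

|Γ| ≈ 0.178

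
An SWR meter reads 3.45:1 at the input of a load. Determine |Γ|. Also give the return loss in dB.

|Γ| ≈ 0.551; return loss ≈ 5.18 dB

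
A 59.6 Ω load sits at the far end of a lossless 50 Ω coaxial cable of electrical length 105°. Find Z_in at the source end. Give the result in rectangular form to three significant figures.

tan(βl) = tan(105°) = -3.73
Z_in = Z_0·(Z_L + jZ_0·tanβl)/(Z_0 + jZ_L·tanβl)
     = 50·(59.6 − j187)/(50 − j222)

Z_in ≈ 42.8 + j3.78 Ω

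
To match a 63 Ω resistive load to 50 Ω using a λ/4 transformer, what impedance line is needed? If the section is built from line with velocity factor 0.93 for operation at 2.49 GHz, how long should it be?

Z_qwt = √(Z_0·R_L) = √(50 × 63) = √3150
λ = 0.93·c/f = 0.112 m, so l = λ/4 = 0.028 m

Z_qwt ≈ 56.1 Ω; length ≈ 2.8 cm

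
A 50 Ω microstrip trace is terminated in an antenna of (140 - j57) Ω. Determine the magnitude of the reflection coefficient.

|Γ| ≈ 0.537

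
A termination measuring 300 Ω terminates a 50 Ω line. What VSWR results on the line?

For a purely resistive load, VSWR = R_L/Z_0 or Z_0/R_L (whichever > 1) = 300/50

VSWR ≈ 6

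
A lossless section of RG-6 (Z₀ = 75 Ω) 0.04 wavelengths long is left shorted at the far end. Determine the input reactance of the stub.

βl = 2π × 0.04 = 14.4°
tan(βl) = 0.257
For a shorted stub, Z_in = jZ_0·tan(βl)

X_in ≈ 19.3 Ω (inductive)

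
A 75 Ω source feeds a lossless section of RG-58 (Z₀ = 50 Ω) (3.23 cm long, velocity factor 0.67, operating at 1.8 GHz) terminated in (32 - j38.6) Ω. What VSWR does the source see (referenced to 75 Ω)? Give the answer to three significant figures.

VSWR ≈ 2.53

λ = v/f = 0.67·c / 1.8 GHz = 0.112 m
βl = 2π·l/λ = 2π × 0.289 = 104°
tan(βl) = -3.97
Z_in = Z_0·(Z_L + jZ_0·tanβl)/(Z_0 + jZ_L·tanβl) = 50 + j53.3 Ω
Γ_s = (Z_in − Z_s)/(Z_in + Z_s) = (-25 + j53.3)/(125 + j53.3), |Γ_s| = 0.433
VSWR = (1 + |Γ_s|)/(1 − |Γ_s|)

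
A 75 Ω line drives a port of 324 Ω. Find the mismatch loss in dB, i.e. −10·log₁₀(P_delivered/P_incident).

mismatch loss ≈ 2.14 dB

Γ = (324 − 75)/(324 + 75) = 0.624
|Γ|² = 0.389, so P_del/P_inc = 1 − |Γ|² = 0.611
ML = −10·log₁₀(1 − |Γ|²)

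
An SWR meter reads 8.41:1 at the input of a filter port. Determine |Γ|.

|Γ| ≈ 0.787

|Γ| = (S − 1)/(S + 1) = (8.41 − 1)/(8.41 + 1) = 7.41/9.41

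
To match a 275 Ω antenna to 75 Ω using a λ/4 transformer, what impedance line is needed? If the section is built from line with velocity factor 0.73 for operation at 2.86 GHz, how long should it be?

Z_qwt ≈ 144 Ω; length ≈ 1.91 cm

Z_qwt = √(Z_0·R_L) = √(75 × 275) = √20620
λ = 0.73·c/f = 0.0766 m, so l = λ/4 = 0.0191 m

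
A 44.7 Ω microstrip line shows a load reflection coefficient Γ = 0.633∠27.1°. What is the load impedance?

Z_L ≈ 97.9 + j94.2 Ω

Z_L = Z_0·(1 + Γ)/(1 − Γ) = 44.7·(1.56 + j0.288)/(0.436 − j0.288)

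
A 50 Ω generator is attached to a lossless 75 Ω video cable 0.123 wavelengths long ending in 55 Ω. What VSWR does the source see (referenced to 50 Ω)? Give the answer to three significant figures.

VSWR ≈ 1.66

βl = 2π × 0.123 = 44.3°
tan(βl) = 0.975
Z_in = Z_0·(Z_L + jZ_0·tanβl)/(Z_0 + jZ_L·tanβl) = 71 + j22.4 Ω
Γ_s = (Z_in − Z_s)/(Z_in + Z_s) = (21 + j22.4)/(121 + j22.4), |Γ_s| = 0.249
VSWR = (1 + |Γ_s|)/(1 − |Γ_s|)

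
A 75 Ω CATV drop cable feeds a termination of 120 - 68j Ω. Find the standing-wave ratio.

VSWR ≈ 2.3

Γ = (Z_L − Z_0)/(Z_L + Z_0) = (45 − j68)/(195 − j68)
|Γ| = 81.5/207 = 0.395
VSWR = (1 + |Γ|)/(1 − |Γ|) = 1.39/0.605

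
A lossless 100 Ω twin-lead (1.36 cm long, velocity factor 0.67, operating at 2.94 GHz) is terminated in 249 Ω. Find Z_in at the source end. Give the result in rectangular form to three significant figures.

λ = v/f = 0.67·c / 2.94 GHz = 0.0684 m
βl = 2π·l/λ = 2π × 0.199 = 71.6°
tan(βl) = tan(71.6°) = 3.01
Z_in = Z_0·(Z_L + jZ_0·tanβl)/(Z_0 + jZ_L·tanβl)
     = 100·(249 + j301)/(100 + j749)

Z_in ≈ 43.8 − j27.4 Ω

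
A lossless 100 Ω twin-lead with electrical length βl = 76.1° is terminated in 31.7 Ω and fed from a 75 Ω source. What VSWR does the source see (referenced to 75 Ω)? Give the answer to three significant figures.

tan(βl) = 4.04
Z_in = Z_0·(Z_L + jZ_0·tanβl)/(Z_0 + jZ_L·tanβl) = 208 + j138 Ω
Γ_s = (Z_in − Z_s)/(Z_in + Z_s) = (133 + j138)/(283 + j138), |Γ_s| = 0.608
VSWR = (1 + |Γ_s|)/(1 − |Γ_s|)

VSWR ≈ 4.1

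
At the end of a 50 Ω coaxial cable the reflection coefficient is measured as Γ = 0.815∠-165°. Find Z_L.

Z_L = Z_0·(1 + Γ)/(1 − Γ) = 50·(0.213 − j0.211)/(1.79 + j0.211)

Z_L ≈ 5.18 − j6.51 Ω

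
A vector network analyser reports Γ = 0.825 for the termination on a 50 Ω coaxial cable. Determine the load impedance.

Z_L ≈ 521 Ω

Z_L = Z_0·(1 + Γ)/(1 − Γ) = 50·(1.82)/(0.175)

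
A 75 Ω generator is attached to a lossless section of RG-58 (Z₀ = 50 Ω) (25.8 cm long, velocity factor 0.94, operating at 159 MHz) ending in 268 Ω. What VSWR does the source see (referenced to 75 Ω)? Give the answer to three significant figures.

λ = v/f = 0.94·c / 159 MHz = 1.77 m
βl = 2π·l/λ = 2π × 0.145 = 52.4°
tan(βl) = 1.3
Z_in = Z_0·(Z_L + jZ_0·tanβl)/(Z_0 + jZ_L·tanβl) = 14.6 − j36.5 Ω
Γ_s = (Z_in − Z_s)/(Z_in + Z_s) = (-60.4 − j36.5)/(89.6 − j36.5), |Γ_s| = 0.73
VSWR = (1 + |Γ_s|)/(1 − |Γ_s|)

VSWR ≈ 6.4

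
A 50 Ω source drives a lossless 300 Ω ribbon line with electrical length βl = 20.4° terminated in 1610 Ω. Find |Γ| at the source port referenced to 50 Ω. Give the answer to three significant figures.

tan(βl) = 0.372
Z_in = Z_0·(Z_L + jZ_0·tanβl)/(Z_0 + jZ_L·tanβl) = 368 − j622 Ω
Γ_s = (Z_in − Z_s)/(Z_in + Z_s) = (318 − j622)/(418 − j622), |Γ_s| = 0.932

|Γ| ≈ 0.932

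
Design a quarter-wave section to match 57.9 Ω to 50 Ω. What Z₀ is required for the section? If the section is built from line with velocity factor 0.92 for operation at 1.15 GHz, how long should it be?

Z_qwt ≈ 53.8 Ω; length ≈ 6 cm

Z_qwt = √(Z_0·R_L) = √(50 × 57.9) = √2895
λ = 0.92·c/f = 0.24 m, so l = λ/4 = 0.06 m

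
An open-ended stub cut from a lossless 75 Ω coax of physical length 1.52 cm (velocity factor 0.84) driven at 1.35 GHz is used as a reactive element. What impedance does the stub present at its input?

Z_in ≈ −j134 Ω

λ = v/f = 0.84·c / 1.35 GHz = 0.187 m
βl = 2π·l/λ = 2π × 0.0814 = 29.3°
tan(βl) = 0.562
For an open-ended stub, Z_in = −jZ_0·cot(βl) = −jZ_0/tan(βl)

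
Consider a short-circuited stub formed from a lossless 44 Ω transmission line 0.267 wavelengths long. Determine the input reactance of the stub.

X_in ≈ -410 Ω (capacitive)

βl = 2π × 0.267 = 96.1°
tan(βl) = -9.33
For a short-circuited stub, Z_in = jZ_0·tan(βl)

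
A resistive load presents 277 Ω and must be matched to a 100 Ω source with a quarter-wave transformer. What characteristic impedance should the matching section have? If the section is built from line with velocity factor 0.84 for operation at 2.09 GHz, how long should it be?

Z_qwt = √(Z_0·R_L) = √(100 × 277) = √27700
λ = 0.84·c/f = 0.121 m, so l = λ/4 = 0.0301 m

Z_qwt ≈ 166 Ω; length ≈ 3.01 cm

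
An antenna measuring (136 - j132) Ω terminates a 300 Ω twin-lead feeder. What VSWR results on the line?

VSWR ≈ 2.72

Γ = (Z_L − Z_0)/(Z_L + Z_0) = (-164 − j132)/(436 − j132)
|Γ| = 211/456 = 0.462
VSWR = (1 + |Γ|)/(1 − |Γ|) = 1.46/0.538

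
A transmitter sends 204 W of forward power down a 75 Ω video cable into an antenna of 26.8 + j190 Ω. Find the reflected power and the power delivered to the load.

|Γ| = |(-48.2 + j190)/(101.8 + j190)| = 0.909
|Γ|² = 0.827
P_refl = |Γ|²·P_inc = 169 W, P_del = (1 − |Γ|²)·P_inc = 35.3 W

P_reflected ≈ 169 W; P_delivered ≈ 35.3 W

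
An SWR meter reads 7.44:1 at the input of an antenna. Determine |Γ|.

|Γ| = (S − 1)/(S + 1) = (7.44 − 1)/(7.44 + 1) = 6.44/8.44

|Γ| ≈ 0.763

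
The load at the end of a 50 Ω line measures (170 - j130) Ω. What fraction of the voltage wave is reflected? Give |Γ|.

|Γ| ≈ 0.692

Γ = (Z_L − Z_0)/(Z_L + Z_0) = (120 − j130)/(220 − j130)
|Γ| = 177/256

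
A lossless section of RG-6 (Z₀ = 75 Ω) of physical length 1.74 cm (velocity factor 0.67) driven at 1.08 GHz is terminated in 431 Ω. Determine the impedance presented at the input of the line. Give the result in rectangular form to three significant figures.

Z_in ≈ 39.8 − j102 Ω

λ = v/f = 0.67·c / 1.08 GHz = 0.186 m
βl = 2π·l/λ = 2π × 0.0935 = 33.7°
tan(βl) = tan(33.7°) = 0.666
Z_in = Z_0·(Z_L + jZ_0·tanβl)/(Z_0 + jZ_L·tanβl)
     = 75·(431 + j49.9)/(75 + j287)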